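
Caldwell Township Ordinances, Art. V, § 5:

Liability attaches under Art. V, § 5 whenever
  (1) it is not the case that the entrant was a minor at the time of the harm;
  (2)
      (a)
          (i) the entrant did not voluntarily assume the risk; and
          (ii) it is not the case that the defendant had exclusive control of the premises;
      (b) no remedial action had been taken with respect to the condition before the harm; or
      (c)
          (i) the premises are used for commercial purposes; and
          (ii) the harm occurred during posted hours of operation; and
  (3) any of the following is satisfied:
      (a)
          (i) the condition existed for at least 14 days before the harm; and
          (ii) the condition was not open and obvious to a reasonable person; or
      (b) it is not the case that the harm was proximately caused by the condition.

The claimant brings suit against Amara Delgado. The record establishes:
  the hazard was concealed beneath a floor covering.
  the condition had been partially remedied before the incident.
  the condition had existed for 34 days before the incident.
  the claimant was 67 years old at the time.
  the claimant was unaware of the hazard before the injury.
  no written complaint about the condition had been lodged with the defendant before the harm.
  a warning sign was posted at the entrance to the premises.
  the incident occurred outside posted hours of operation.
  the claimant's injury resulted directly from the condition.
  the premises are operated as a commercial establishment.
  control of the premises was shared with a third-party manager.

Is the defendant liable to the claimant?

(1) not (entrant a minor) — met.
(i) no assumed risk — holds.
(ii) not (exclusive control) — satisfied.
So (a) is satisfied (T AND T).
(b) no remedial action — not met.
(i) commercial use — met.
(ii) during posted hours — not satisfied.
So (c) is not satisfied (T AND F).
(2): T OR F OR F → true.
(i) condition ≥14 days old — satisfied.
(ii) not open/obvious — holds.
(a): T AND T → true.
(b) not (proximate cause) — not met.
(3) = T OR F = true.
So Overall is satisfied (T AND T AND T).

Yes — liable.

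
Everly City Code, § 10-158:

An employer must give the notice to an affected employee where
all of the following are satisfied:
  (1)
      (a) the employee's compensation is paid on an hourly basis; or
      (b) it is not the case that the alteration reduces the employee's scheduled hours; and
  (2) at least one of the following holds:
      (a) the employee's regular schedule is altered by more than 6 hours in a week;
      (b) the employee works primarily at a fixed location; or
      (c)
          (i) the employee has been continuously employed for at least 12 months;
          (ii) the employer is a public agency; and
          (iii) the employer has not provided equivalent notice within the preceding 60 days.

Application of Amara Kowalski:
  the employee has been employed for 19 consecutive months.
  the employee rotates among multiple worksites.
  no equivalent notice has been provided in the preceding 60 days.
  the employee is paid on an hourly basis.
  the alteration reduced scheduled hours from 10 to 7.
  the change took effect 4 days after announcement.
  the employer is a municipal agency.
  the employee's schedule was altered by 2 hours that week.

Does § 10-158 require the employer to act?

(a) hourly-paid — satisfied.
(b) not (hours reduced) — not satisfied.
(1): T OR F → true.
(a) schedule shift > 6h — not satisfied.
(b) fixed location — not met.
(i) tenure ≥ 12 mo. — satisfied.
(ii) public agency — satisfied.
(iii) no recent notice — met.
(c): T AND T AND T → true.
(2) = F OR F OR T = true.
So Overall is satisfied (T AND T).

Yes — required.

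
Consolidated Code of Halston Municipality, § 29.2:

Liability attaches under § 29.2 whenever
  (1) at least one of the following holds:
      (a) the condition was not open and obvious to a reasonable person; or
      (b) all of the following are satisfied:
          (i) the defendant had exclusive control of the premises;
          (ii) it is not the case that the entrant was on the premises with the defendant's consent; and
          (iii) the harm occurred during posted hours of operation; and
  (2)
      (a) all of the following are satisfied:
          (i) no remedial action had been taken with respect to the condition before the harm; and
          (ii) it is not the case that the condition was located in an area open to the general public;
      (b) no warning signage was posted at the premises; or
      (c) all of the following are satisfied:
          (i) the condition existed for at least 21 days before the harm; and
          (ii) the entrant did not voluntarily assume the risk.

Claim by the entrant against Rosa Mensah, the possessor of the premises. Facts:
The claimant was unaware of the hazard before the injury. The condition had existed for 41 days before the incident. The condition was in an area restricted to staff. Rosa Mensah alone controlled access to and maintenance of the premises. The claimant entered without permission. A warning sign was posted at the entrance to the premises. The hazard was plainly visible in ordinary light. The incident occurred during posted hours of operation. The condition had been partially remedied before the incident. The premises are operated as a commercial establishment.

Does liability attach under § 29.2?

Yes — liable.

(a) not open/obvious — not met.
(i) exclusive control — holds.
(ii) not (consent to enter) — holds.
(iii) during posted hours — satisfied.
(b) = T AND T AND T = true.
So (1) is satisfied (F OR T).
(i) no remedial action — fails.
(ii) not (public area) — holds.
(a) = F AND T = false.
(b) no signage posted — not met.
(i) condition ≥21 days old — holds.
(ii) no assumed risk — satisfied.
So (c) is satisfied (T AND T).
(2) = F OR F OR T = true.
So Overall is satisfied (T AND T).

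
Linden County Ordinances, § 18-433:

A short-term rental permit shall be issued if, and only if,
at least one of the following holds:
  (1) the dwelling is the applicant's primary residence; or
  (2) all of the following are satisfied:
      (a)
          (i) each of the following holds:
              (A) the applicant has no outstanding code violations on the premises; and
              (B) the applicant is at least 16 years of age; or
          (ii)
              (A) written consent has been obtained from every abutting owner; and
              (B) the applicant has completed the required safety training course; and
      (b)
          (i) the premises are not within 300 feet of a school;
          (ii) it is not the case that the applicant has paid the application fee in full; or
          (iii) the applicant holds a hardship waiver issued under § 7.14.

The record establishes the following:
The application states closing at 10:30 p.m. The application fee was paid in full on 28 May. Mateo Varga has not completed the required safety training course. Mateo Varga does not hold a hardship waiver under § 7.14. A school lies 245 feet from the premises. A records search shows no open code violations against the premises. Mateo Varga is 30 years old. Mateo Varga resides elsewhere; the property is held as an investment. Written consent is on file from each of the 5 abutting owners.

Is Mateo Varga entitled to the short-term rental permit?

(1) primary residence — fails.
(A) no code violations — holds.
(B) age ≥ 16 — satisfied.
(i): T AND T → true.
(A) all abutters consent — holds.
(B) safety training — not met.
So (ii) is not satisfied (T AND F).
(a): T OR F → true.
(i) ≥300 ft from school — not met.
(ii) not (fee paid) — not met.
(iii) hardship waiver — not met.
(b): F OR F OR F → false.
So (2) is not satisfied (T AND F).
Overall: F OR F → false.

No — denied.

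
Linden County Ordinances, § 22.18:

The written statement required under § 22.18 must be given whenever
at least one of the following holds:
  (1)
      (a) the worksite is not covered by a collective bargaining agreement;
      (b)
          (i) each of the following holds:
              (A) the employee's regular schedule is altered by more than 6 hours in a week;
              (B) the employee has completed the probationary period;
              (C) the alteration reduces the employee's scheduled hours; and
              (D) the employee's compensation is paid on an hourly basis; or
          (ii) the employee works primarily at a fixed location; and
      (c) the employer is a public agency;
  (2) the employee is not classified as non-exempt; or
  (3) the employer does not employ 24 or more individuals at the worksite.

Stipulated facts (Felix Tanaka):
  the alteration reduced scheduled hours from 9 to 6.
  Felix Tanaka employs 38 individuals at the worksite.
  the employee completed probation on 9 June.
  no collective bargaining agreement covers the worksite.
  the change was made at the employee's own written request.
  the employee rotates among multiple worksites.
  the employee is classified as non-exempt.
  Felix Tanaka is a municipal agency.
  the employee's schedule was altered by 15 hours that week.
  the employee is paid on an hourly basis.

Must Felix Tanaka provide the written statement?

Yes — required.

(a) no CBA — satisfied.
(A) schedule shift > 6h — holds.
(B) past probation — holds.
(C) hours reduced — holds.
(D) hourly-paid — met.
(i): T AND T AND T AND T → true.
(ii) fixed location — not met.
(b): T OR F → true.
(c) public agency — holds.
(1): T AND T AND T → true.
(2) not (non-exempt) — fails.
(3) not (≥ 24 at site) — fails.
Overall: T OR F OR F → true.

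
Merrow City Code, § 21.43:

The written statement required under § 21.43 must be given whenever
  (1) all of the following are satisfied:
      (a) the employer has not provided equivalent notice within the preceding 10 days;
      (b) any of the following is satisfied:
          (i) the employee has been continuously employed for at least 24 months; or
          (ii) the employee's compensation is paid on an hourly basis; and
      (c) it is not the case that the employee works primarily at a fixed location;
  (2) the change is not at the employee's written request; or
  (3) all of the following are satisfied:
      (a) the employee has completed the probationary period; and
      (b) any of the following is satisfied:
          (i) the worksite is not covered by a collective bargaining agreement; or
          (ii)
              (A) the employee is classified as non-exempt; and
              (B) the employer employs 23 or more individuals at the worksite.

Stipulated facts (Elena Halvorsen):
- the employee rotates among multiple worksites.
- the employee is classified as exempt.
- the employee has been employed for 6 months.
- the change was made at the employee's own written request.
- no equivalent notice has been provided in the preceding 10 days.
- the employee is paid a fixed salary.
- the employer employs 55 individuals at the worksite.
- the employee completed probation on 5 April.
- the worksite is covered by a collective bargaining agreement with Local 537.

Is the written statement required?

No — not required.

(a) no recent notice — holds.
(i) tenure ≥ 24 mo. — not met.
(ii) hourly-paid — fails.
So (b) is not satisfied (F OR F).
(c) not (fixed location) — met.
(1): T AND F AND T → false.
(2) not employee-requested — not met.
(a) past probation — holds.
(i) no CBA — fails.
(A) non-exempt — not satisfied.
(B) ≥ 23 at site — satisfied.
(ii): F AND T → false.
(b): F OR F → false.
So (3) is not satisfied (T AND F).
Overall: F OR F OR F → false.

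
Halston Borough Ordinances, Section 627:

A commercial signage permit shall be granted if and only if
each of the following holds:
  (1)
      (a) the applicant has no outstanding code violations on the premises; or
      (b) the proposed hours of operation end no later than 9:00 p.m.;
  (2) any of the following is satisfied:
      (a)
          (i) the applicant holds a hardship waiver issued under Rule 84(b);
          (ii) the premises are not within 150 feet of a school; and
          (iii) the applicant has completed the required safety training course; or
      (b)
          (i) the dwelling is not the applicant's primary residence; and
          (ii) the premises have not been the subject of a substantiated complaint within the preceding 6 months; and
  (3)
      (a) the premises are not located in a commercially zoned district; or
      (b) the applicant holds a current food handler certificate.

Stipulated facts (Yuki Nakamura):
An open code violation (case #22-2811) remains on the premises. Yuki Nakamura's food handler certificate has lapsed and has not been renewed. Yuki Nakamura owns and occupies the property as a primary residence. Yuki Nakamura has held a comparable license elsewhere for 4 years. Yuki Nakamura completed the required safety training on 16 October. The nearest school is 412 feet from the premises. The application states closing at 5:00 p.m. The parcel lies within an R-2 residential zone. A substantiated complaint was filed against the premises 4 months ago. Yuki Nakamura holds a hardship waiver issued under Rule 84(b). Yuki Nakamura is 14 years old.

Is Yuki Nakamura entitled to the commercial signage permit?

Yes — granted.

(a) no code violations — not met.
(b) closes by 9 p.m. — holds.
(1) = F OR T = true.
(i) hardship waiver — holds.
(ii) ≥150 ft from school — satisfied.
(iii) safety training — met.
(a): T AND T AND T → true.
(i) not (primary residence) — not satisfied.
(ii) no complaint in 6 mo. — not met.
So (b) is not satisfied (F AND F).
So (2) is satisfied (T OR F).
(a) not (commercially zoned) — satisfied.
(b) food handler cert. — not satisfied.
(3): T OR F → true.
So Overall is satisfied (T AND T AND T).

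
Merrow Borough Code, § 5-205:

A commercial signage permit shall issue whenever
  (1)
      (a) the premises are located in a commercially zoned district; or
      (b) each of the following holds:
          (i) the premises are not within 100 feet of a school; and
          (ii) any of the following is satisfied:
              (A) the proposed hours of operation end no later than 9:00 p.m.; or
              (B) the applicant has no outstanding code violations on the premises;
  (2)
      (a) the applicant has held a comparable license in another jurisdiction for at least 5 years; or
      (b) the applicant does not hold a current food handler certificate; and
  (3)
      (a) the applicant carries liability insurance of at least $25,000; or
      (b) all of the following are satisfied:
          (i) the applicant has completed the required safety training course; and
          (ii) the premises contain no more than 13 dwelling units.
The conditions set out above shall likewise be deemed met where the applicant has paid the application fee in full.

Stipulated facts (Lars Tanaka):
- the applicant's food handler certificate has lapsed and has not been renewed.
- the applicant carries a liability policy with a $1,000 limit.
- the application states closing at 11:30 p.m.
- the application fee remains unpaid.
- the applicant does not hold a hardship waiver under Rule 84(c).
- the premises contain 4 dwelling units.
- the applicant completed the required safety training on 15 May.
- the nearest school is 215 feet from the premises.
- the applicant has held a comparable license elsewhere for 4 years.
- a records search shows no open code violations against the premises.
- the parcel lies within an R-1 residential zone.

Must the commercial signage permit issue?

Yes — granted.

(a) commercially zoned — fails.
(i) ≥100 ft from school — holds.
(A) closes by 9 p.m. — not satisfied.
(B) no code violations — holds.
(ii) = F OR T = true.
So (b) is satisfied (T AND T).
(1) = F OR T = true.
(a) prior license ≥ 5 yr — fails.
(b) not (food handler cert.) — satisfied.
(2): F OR T → true.
(a) insurance ≥ $25,000 — fails.
(i) safety training — satisfied.
(ii) ≤ 13 units — satisfied.
So (b) is satisfied (T AND T).
(3): F OR T → true.
Overall = T AND T AND T = true.
Exception (fee paid) — not satisfied.
Result: main true OR exception false → true.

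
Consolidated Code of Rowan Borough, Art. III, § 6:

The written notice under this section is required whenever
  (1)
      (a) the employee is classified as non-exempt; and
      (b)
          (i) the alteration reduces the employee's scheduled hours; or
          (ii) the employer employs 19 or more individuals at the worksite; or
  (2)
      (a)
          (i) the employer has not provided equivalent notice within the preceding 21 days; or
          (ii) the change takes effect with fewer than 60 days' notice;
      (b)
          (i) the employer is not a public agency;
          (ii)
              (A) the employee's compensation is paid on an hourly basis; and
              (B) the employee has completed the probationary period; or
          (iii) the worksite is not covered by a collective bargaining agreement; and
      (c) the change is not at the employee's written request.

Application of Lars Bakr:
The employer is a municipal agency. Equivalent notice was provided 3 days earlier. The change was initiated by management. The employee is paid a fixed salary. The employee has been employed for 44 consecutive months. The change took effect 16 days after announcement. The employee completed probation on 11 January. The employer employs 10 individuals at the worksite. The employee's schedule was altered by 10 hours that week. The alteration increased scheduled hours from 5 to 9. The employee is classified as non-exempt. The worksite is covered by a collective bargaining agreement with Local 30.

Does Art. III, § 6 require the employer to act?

(a) non-exempt — satisfied.
(i) hours reduced — fails.
(ii) ≥ 19 at site — fails.
So (b) is not satisfied (F OR F).
So (1) is not satisfied (T AND F).
(i) no recent notice — not satisfied.
(ii) < 60 days' notice — satisfied.
So (a) is satisfied (F OR T).
(i) not (public agency) — not met.
(A) hourly-paid — not met.
(B) past probation — met.
(ii): F AND T → false.
(iii) no CBA — not met.
(b): F OR F OR F → false.
(c) not employee-requested — satisfied.
(2): T AND F AND T → false.
So Overall is not satisfied (F OR F).

No — not required.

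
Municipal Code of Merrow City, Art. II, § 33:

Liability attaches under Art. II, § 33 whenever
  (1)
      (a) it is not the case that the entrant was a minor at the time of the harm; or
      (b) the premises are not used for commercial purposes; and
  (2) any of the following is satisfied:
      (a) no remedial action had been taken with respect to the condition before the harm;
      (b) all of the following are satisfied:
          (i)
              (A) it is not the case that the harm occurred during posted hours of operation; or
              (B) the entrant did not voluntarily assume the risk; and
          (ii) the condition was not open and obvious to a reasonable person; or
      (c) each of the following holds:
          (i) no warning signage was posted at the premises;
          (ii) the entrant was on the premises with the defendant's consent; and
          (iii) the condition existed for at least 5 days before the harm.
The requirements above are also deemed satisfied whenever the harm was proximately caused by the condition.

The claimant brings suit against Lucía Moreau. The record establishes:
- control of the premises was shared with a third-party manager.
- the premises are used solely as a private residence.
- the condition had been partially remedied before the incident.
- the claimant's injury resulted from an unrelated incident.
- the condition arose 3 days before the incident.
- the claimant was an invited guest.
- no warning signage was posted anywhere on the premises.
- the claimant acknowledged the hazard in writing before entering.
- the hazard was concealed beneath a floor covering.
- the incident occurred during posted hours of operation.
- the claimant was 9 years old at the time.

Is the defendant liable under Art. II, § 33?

No — not liable.

(a) not (entrant a minor) — not satisfied.
(b) not (commercial use) — met.
(1) = F OR T = true.
(a) no remedial action — not met.
(A) not (during posted hours) — not met.
(B) no assumed risk — not satisfied.
(i): F OR F → false.
(ii) not open/obvious — satisfied.
(b): F AND T → false.
(i) no signage posted — met.
(ii) consent to enter — met.
(iii) condition ≥5 days old — fails.
(c) = T AND T AND F = false.
So (2) is not satisfied (F OR F OR F).
Overall = T AND F = false.
Exception (proximate cause) — not satisfied.
Result: main false OR exception false → false.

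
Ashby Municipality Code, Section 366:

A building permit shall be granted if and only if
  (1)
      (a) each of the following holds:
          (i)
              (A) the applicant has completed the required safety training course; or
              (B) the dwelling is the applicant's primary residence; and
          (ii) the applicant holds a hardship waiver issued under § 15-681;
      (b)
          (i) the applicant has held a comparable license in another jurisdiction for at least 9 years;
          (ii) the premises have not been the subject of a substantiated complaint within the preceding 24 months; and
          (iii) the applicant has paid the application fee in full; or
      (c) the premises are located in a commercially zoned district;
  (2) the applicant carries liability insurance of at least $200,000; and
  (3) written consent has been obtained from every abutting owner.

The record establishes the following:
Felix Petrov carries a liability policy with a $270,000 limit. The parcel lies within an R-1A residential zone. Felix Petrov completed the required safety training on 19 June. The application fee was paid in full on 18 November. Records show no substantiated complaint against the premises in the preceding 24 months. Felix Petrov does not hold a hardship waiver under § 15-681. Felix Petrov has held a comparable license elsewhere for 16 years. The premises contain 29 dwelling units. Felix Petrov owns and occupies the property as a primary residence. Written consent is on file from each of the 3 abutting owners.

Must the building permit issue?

Yes — granted.

(A) safety training — holds.
(B) primary residence — met.
(i): T OR T → true.
(ii) hardship waiver — not satisfied.
(a) = T AND F = false.
(i) prior license ≥ 9 yr — met.
(ii) no complaint in 24 mo. — satisfied.
(iii) fee paid — met.
(b) = T AND T AND T = true.
(c) commercially zoned — fails.
(1) = F OR T OR F = true.
(2) insurance ≥ $200,000 — satisfied.
(3) all abutters consent — holds.
Overall: T AND T AND T → true.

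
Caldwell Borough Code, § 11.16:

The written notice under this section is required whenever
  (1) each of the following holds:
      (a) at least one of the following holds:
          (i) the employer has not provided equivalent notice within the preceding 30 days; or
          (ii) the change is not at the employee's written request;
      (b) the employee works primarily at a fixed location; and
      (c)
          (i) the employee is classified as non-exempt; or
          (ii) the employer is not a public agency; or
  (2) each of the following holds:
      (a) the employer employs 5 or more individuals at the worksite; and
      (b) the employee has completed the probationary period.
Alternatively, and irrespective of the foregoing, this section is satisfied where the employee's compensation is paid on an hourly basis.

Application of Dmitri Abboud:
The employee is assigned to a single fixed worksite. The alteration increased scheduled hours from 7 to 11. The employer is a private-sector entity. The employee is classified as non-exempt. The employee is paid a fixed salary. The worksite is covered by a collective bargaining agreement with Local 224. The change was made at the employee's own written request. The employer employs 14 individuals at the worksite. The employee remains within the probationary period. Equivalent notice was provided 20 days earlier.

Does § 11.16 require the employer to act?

(i) no recent notice — fails.
(ii) not employee-requested — fails.
(a): F OR F → false.
(b) fixed location — met.
(i) non-exempt — holds.
(ii) not (public agency) — holds.
(c) = T OR T = true.
(1): F AND T AND T → false.
(a) ≥ 5 at site — satisfied.
(b) past probation — fails.
So (2) is not satisfied (T AND F).
Overall: F OR F → false.
Exception (hourly-paid) — not satisfied.
Result: main false OR exception false → false.

No — not required.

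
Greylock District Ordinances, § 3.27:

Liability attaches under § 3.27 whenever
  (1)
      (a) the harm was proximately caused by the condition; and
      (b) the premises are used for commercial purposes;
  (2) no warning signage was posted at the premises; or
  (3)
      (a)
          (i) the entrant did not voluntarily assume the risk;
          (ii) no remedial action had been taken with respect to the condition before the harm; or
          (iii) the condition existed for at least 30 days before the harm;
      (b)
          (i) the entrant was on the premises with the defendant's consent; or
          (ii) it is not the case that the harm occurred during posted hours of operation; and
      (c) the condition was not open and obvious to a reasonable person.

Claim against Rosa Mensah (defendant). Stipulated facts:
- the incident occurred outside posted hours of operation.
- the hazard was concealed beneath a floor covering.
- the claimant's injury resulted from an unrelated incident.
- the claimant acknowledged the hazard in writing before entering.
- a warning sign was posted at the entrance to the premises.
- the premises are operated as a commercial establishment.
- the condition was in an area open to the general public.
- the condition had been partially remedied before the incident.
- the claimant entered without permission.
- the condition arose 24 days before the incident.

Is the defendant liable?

No — not liable.

(a) proximate cause — fails.
(b) commercial use — satisfied.
(1) = F AND T = false.
(2) no signage posted — fails.
(i) no assumed risk — fails.
(ii) no remedial action — not satisfied.
(iii) condition ≥30 days old — fails.
(a): F OR F OR F → false.
(i) consent to enter — not met.
(ii) not (during posted hours) — holds.
(b) = F OR T = true.
(c) not open/obvious — satisfied.
(3): F AND T AND T → false.
Overall = F OR F OR F = false.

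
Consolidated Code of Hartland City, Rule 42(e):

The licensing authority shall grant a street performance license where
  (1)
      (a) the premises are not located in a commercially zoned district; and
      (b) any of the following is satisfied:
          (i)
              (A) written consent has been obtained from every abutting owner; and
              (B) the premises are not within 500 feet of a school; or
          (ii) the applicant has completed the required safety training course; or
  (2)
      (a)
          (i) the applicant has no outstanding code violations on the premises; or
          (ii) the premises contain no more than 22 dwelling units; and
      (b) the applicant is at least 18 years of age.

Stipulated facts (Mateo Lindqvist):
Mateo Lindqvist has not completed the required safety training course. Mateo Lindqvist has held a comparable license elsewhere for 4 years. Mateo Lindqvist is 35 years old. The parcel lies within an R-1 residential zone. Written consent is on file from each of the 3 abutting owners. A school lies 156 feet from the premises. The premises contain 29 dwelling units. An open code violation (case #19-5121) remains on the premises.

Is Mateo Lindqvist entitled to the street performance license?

(a) not (commercially zoned) — satisfied.
(A) all abutters consent — met.
(B) ≥500 ft from school — fails.
(i) = T AND F = false.
(ii) safety training — fails.
(b) = F OR F = false.
So (1) is not satisfied (T AND F).
(i) no code violations — fails.
(ii) ≤ 22 units — not met.
So (a) is not satisfied (F OR F).
(b) age ≥ 18 — satisfied.
(2) = F AND T = false.
Overall: F OR F → false.

No — denied.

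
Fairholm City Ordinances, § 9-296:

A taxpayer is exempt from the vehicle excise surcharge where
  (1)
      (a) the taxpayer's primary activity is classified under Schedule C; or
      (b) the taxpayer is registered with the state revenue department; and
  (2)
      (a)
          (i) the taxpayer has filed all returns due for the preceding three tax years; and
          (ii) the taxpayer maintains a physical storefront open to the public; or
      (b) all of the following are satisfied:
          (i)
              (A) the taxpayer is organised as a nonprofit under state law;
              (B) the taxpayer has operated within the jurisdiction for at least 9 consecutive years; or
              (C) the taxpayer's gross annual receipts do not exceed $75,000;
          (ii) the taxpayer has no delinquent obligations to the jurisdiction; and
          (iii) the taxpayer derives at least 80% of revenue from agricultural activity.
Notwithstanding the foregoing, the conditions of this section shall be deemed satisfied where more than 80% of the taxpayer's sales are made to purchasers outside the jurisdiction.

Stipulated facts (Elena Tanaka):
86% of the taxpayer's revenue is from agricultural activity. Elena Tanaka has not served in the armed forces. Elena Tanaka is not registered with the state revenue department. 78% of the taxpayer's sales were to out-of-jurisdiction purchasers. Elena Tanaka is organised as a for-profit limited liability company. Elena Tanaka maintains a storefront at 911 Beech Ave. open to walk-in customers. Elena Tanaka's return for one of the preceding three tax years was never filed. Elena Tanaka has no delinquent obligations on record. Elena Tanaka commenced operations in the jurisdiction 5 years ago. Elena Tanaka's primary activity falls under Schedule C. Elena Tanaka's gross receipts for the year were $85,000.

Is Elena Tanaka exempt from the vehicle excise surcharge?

No — not exempt.

(a) Schedule C activity — holds.
(b) state-registered — not satisfied.
(1) = T OR F = true.
(i) returns current — fails.
(ii) has storefront — satisfied.
(a): F AND T → false.
(A) nonprofit — fails.
(B) ≥ 9 yrs in jurisdiction — fails.
(C) receipts ≤ $75,000 — not satisfied.
(i): F OR F OR F → false.
(ii) no delinquency — satisfied.
(iii) ≥80% agricultural — holds.
(b): F AND T AND T → false.
(2) = F OR F = false.
Overall = T AND F = false.
Exception (>80% out-of-jur. sales) — not satisfied.
Result: main false OR exception false → false.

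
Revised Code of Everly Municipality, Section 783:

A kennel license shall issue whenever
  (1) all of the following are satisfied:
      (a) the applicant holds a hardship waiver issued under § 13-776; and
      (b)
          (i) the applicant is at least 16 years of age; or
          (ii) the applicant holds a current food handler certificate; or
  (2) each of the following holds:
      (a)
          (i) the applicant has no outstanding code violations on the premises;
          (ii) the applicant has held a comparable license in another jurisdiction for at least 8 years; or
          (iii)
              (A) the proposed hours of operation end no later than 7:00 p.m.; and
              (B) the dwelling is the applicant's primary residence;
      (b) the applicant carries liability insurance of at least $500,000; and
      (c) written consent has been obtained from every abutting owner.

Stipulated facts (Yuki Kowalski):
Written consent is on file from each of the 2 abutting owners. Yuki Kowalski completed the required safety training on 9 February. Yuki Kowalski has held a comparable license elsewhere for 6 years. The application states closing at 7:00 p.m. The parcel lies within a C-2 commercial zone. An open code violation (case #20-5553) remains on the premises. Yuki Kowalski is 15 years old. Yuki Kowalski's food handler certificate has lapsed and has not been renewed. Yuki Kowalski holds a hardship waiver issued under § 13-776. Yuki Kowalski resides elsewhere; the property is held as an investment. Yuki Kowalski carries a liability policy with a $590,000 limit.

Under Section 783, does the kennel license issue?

No — denied.

(a) hardship waiver — satisfied.
(i) age ≥ 16 — not satisfied.
(ii) food handler cert. — not satisfied.
(b): F OR F → false.
So (1) is not satisfied (T AND F).
(i) no code violations — not satisfied.
(ii) prior license ≥ 8 yr — fails.
(A) closes by 7 p.m. — met.
(B) primary residence — not satisfied.
(iii): T AND F → false.
(a) = F OR F OR F = false.
(b) insurance ≥ $500,000 — satisfied.
(c) all abutters consent — holds.
(2) = F AND T AND T = false.
So Overall is not satisfied (F OR F).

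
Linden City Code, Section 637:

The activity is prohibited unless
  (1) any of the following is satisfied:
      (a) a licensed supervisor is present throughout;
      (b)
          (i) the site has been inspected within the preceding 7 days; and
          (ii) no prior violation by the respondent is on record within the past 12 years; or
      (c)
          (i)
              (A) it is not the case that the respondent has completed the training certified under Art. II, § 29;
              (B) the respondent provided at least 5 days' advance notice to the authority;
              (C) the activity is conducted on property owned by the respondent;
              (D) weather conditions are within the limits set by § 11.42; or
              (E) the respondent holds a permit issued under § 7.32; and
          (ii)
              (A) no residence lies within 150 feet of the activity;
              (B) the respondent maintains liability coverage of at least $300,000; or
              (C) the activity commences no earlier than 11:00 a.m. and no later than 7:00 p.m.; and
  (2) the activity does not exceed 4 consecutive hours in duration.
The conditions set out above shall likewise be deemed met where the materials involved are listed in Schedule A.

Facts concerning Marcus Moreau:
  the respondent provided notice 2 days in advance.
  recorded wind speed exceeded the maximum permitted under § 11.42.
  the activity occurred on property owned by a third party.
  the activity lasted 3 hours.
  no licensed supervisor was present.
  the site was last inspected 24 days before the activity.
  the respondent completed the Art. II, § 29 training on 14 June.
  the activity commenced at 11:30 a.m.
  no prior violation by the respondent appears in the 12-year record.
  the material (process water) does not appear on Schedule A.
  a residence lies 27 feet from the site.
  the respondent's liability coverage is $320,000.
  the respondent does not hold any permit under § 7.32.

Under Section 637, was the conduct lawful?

No — unlawful.

(a) supervisor present — not met.
(i) site inspected — not met.
(ii) no prior violation — satisfied.
(b) = F AND T = false.
(A) not (training certified) — fails.
(B) ≥5 days' notice — not met.
(C) own property — fails.
(D) weather ok — not satisfied.
(E) holds permit — fails.
So (i) is not satisfied (F OR F OR F OR F OR F).
(A) no residence in 150 ft — not met.
(B) coverage ≥ $300,000 — met.
(C) start within hours — met.
(ii) = F OR T OR T = true.
(c) = F AND T = false.
(1): F OR F OR F → false.
(2) ≤ 4 hrs duration — met.
Overall: F AND T → false.
Exception (Schedule A material) — not satisfied.
Result: main false OR exception false → false.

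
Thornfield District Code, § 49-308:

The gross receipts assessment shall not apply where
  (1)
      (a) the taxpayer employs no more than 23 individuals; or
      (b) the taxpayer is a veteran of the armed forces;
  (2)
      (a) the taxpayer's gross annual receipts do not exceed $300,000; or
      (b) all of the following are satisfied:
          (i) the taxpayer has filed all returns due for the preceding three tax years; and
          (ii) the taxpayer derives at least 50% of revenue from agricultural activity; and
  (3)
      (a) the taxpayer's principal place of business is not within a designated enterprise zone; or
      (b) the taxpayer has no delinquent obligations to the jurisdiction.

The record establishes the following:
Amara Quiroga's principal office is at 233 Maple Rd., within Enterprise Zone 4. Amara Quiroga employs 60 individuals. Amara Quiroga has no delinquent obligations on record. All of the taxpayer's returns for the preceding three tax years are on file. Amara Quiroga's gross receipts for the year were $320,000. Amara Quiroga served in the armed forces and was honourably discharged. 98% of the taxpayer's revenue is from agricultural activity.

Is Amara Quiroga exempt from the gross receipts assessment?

Yes — exempt.

(a) ≤ 23 employees — not met.
(b) veteran — satisfied.
So (1) is satisfied (F OR T).
(a) receipts ≤ $300,000 — not satisfied.
(i) returns current — holds.
(ii) ≥50% agricultural — satisfied.
(b) = T AND T = true.
So (2) is satisfied (F OR T).
(a) not (in enterprise zone) — not met.
(b) no delinquency — holds.
(3) = F OR T = true.
Overall: T AND T AND T → true.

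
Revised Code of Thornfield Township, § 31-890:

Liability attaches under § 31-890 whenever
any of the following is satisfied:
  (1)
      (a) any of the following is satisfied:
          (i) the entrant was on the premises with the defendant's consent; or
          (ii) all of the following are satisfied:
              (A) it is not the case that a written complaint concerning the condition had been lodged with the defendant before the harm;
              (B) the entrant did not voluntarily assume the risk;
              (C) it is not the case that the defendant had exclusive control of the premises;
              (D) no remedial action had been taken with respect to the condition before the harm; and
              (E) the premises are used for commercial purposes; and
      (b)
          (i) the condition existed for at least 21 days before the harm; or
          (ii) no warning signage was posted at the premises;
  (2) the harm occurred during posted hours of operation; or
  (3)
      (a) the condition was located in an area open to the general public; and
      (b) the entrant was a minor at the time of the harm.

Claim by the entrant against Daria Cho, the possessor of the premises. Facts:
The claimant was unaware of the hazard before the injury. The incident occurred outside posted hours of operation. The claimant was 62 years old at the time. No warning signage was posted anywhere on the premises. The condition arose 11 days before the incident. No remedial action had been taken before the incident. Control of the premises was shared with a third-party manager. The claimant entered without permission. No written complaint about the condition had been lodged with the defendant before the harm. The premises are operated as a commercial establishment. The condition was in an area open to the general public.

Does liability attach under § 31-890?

(i) consent to enter — not satisfied.
(A) not (complaint lodged) — holds.
(B) no assumed risk — satisfied.
(C) not (exclusive control) — satisfied.
(D) no remedial action — satisfied.
(E) commercial use — satisfied.
(ii) = T AND T AND T AND T AND T = true.
(a): F OR T → true.
(i) condition ≥21 days old — not met.
(ii) no signage posted — satisfied.
(b): F OR T → true.
(1): T AND T → true.
(2) during posted hours — not met.
(a) public area — satisfied.
(b) entrant a minor — not met.
(3): T AND F → false.
So Overall is satisfied (T OR F OR F).

Yes — liable.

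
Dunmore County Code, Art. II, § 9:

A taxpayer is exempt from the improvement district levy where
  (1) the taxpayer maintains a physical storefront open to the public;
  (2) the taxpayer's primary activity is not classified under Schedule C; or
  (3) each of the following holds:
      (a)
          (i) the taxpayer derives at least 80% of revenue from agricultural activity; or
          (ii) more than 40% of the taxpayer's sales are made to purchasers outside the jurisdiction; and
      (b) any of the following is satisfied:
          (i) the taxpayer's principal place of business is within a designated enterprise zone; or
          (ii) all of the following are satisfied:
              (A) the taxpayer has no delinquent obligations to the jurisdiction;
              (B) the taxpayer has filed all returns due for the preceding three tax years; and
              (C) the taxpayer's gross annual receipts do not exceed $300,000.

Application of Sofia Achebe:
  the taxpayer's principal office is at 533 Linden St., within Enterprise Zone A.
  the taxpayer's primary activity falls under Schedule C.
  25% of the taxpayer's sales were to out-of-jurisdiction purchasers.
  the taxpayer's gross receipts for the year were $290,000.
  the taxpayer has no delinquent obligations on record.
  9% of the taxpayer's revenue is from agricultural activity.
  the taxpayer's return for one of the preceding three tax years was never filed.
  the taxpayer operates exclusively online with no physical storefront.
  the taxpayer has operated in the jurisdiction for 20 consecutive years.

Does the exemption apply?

(1) has storefront — fails.
(2) not (Schedule C activity) — fails.
(i) ≥80% agricultural — not satisfied.
(ii) >40% out-of-jur. sales — fails.
(a) = F OR F = false.
(i) in enterprise zone — met.
(A) no delinquency — holds.
(B) returns current — not satisfied.
(C) receipts ≤ $300,000 — satisfied.
(ii) = T AND F AND T = false.
(b) = T OR F = true.
So (3) is not satisfied (F AND T).
So Overall is not satisfied (F OR F OR F).

No — not exempt.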